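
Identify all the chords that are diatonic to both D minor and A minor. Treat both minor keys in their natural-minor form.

Dm, F, Am, C

Triads in D minor (natural minor): Dm (i), Edim (ii°), F (III), Gm (iv), Am (v), Bb (VI), C (VII).
Triads in A minor (natural minor): Am (i), Bdim (ii°), C (III), Dm (iv), Em (v), F (VI), G (VII).
Shared triads with their functions: Dm (i in D minor, iv in A minor); F (III in D minor, VI in A minor); Am (v in D minor, i in A minor); C (VII in D minor, III in A minor).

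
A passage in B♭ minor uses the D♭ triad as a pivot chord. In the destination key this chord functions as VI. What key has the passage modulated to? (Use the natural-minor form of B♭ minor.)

F minor

The numeral VI denotes a major triad on scale degree 6. With D♭ on degree 6, the tonic of the new key is F.
Degree 6 carries a major triad in minor keys, so the destination is F minor.
Check: the diatonic triads of F minor (natural minor) are Fm (i), Gdim (ii°), A♭ (III), B♭m (iv), Cm (v), D♭ (VI), E♭ (VII) — D♭ is indeed VI.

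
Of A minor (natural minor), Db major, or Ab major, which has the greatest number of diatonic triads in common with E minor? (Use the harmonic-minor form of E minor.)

Triads of E minor (harmonic minor): E minor (i), F# diminished (ii°), G augmented (III+), A minor (iv), B major (V), C major (VI), D# diminished (vii°).
A minor (natural minor) shares 3: Em, Am, C.
Db major shares 0: none.
Ab major shares 0: none.
The most common triads (3) are shared with A minor.

A minor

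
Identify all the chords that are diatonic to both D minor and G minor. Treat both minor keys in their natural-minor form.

Dm, F, Gm, Bb

Triads in D minor (natural minor): Dm (i), Edim (ii°), F (III), Gm (iv), Am (v), Bb (VI), C (VII).
Triads in G minor (natural minor): Gm (i), Adim (ii°), Bb (III), Cm (iv), Dm (v), Eb (VI), F (VII).
Shared triads with their functions: Dm (i in D minor, v in G minor); F (III in D minor, VII in G minor); Gm (iv in D minor, i in G minor); Bb (VI in D minor, III in G minor).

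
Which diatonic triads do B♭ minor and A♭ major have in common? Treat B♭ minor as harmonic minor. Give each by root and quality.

Triads in B♭ minor (harmonic minor): B♭m (i), Cdim (ii°), D♭aug (III+), E♭m (iv), F (V), G♭ (VI), Adim (vii°).
Triads in A♭ major: A♭ (I), B♭m (ii), Cm (iii), D♭ (IV), E♭ (V), Fm (vi), Gdim (vii°).
Shared triads with their functions: B♭m (i in B♭ minor, ii in A♭ major).

B♭m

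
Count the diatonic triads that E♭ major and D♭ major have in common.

Diatonic triads of E♭ major: E♭ (I), Fm (ii), Gm (iii), A♭ (IV), B♭ (V), Cm (vi), Ddim (vii°).
Diatonic triads of D♭ major: D♭ (I), E♭m (ii), Fm (iii), G♭ (IV), A♭ (V), B♭m (vi), Cdim (vii°).
Matching root and quality in both lists: Fm, A♭.
That gives 2 common triads.

2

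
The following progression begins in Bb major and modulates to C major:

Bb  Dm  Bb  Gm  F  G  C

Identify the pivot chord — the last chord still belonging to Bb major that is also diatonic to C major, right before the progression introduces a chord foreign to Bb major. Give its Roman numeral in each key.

F — V in Bb major, IV in C major

Chords diatonic to Bb major: Bb, Cm, Dm, Eb, F, Gm, Adim.
Reading the progression, the first chord not in that set is G, so the modulation leaves Bb major there.
The chord immediately before G is F, which is diatonic to both keys: V in Bb major and IV in C major.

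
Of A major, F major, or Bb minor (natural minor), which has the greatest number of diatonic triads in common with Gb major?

Bb minor

Triads of Gb major: Gb major (I), Ab minor (ii), Bb minor (iii), Cb major (IV), Db major (V), Eb minor (vi), F diminished (vii°).
A major shares 0: none.
F major shares 0: none.
Bb minor (natural minor) shares 4: Gb, Bbm, Db, Ebm.
The most common triads (4) are shared with Bb minor.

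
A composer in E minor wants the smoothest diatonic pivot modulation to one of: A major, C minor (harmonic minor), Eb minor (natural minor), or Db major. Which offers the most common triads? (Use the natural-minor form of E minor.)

Triads of E minor (natural minor): Em (i), F#dim (ii°), G (III), Am (iv), Bm (v), C (VI), D (VII).
A major shares 2: Bm, D.
C minor (harmonic minor) shares 1: G.
Eb minor (natural minor) shares 0: none.
Db major shares 0: none.
The most common triads (2) are shared with A major.

A major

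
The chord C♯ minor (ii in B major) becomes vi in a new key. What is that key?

The numeral vi denotes a minor triad on scale degree 6. With C♯ on degree 6, the tonic of the new key is E.
Degree 6 carries a minor triad in major keys, so the destination is E major.
Check: the diatonic triads of E major are E (I), F♯m (ii), G♯m (iii), A (IV), B (V), C♯m (vi), D♯dim (vii°) — C♯ minor is indeed vi.

E major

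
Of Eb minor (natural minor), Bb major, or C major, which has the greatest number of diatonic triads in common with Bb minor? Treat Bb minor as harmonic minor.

Eb minor

Triads of Bb minor (harmonic minor): Bbm (i), Cdim (ii°), Dbaug (III+), Ebm (iv), F (V), Gb (VI), Adim (vii°).
Eb minor (natural minor) shares 3: Bbm, Ebm, Gb.
Bb major shares 2: F, Adim.
C major shares 1: F.
The most common triads (3) are shared with Eb minor.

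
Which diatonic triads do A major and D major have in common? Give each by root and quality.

Triads in A major: A major (I), B minor (ii), C# minor (iii), D major (IV), E major (V), F# minor (vi), G# diminished (vii°).
Triads in D major: D major (I), E minor (ii), F# minor (iii), G major (IV), A major (V), B minor (vi), C# diminished (vii°).
Shared triads with their functions: A major (I in A major, V in D major); B minor (ii in A major, vi in D major); D major (IV in A major, I in D major); F# minor (vi in A major, iii in D major).

A, Bm, D, F#m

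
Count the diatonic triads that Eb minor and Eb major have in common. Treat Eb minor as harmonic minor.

Diatonic triads of Eb minor (harmonic minor): Eb minor (i), F diminished (ii°), Gb augmented (III+), Ab minor (iv), Bb major (V), Cb major (VI), D diminished (vii°).
Diatonic triads of Eb major: Eb major (I), F minor (ii), G minor (iii), Ab major (IV), Bb major (V), C minor (vi), D diminished (vii°).
Matching root and quality in both lists: Bb major, D diminished.
That gives 2 common triads.

2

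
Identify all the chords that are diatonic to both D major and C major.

Em, G

Triads in D major: D (I), Em (ii), F#m (iii), G (IV), A (V), Bm (vi), C#dim (vii°).
Triads in C major: C (I), Dm (ii), Em (iii), F (IV), G (V), Am (vi), Bdim (vii°).
Shared triads with their functions: Em (ii in D major, iii in C major); G (IV in D major, V in C major).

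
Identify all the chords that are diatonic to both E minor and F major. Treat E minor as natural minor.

Triads in E minor (natural minor): Em (i), F#dim (ii°), G (III), Am (iv), Bm (v), C (VI), D (VII).
Triads in F major: F (I), Gm (ii), Am (iii), Bb (IV), C (V), Dm (vi), Edim (vii°).
Shared triads with their functions: Am (iv in E minor, iii in F major); C (VI in E minor, V in F major).

Am, C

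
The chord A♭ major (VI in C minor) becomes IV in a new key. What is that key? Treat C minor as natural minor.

The numeral IV denotes a major triad on scale degree 4. With A♭ on degree 4, the tonic of the new key is E♭.
Degree 4 carries a major triad in major keys, so the destination is E♭ major.
Check: the diatonic triads of E♭ major are E♭ (I), Fm (ii), Gm (iii), A♭ (IV), B♭ (V), Cm (vi), Ddim (vii°) — A♭ major is indeed IV.

E♭ major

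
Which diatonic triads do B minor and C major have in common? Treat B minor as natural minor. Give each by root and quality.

Em, G

Triads in B minor (natural minor): Bm (i), C#dim (ii°), D (III), Em (iv), F#m (v), G (VI), A (VII).
Triads in C major: C (I), Dm (ii), Em (iii), F (IV), G (V), Am (vi), Bdim (vii°).
Shared triads with their functions: Em (iv in B minor, iii in C major); G (VI in B minor, V in C major).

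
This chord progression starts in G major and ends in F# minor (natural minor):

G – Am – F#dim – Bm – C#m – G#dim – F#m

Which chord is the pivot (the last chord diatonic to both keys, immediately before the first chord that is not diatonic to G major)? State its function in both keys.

Bm — iii in G major, iv in F# minor

Chords diatonic to G major: G, Am, Bm, C, D, Em, F#dim.
Reading the progression, the first chord not in that set is C#m, so the modulation leaves G major there.
The chord immediately before C#m is Bm, which is diatonic to both keys: iii in G major and iv in F# minor.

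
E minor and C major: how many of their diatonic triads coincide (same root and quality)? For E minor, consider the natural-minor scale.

4

Diatonic triads of E minor (natural minor): Em (i), F#dim (ii°), G (III), Am (iv), Bm (v), C (VI), D (VII).
Diatonic triads of C major: C (I), Dm (ii), Em (iii), F (IV), G (V), Am (vi), Bdim (vii°).
Matching root and quality in both lists: Em, G, Am, C.
That gives 4 common triads.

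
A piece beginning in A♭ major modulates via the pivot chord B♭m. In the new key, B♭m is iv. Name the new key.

F minor

The numeral iv denotes a minor triad on scale degree 4. With B♭ on degree 4, the tonic of the new key is F.
Degree 4 carries a minor triad in minor keys, so the destination is F minor.
Check: the diatonic triads of F minor (natural minor) are Fm (i), Gdim (ii°), A♭ (III), B♭m (iv), Cm (v), D♭ (VI), E♭ (VII) — B♭m is indeed iv.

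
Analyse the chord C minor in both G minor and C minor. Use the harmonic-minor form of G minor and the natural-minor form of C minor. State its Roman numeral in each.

iv in G minor; i in C minor

The scale of G minor (harmonic minor) is G A B♭ C D E♭ F♯; C is degree 4, and the triad built there (C-E♭-G) is minor, so it is iv.
The scale of C minor (natural minor) is C D E♭ F G A♭ B♭; C is degree 1, and the triad built there (C-E♭-G) is minor, so it is i.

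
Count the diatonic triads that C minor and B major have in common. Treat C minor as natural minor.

Diatonic triads of C minor (natural minor): Cm (i), Ddim (ii°), Eb (III), Fm (iv), Gm (v), Ab (VI), Bb (VII).
Diatonic triads of B major: B (I), C#m (ii), D#m (iii), E (IV), F# (V), G#m (vi), A#dim (vii°).
No triad has the same root and quality in both keys.

0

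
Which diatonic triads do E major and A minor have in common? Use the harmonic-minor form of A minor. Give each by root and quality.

E

Triads in E major: E (I), F#m (ii), G#m (iii), A (IV), B (V), C#m (vi), D#dim (vii°).
Triads in A minor (harmonic minor): Am (i), Bdim (ii°), Caug (III+), Dm (iv), E (V), F (VI), G#dim (vii°).
Shared triads with their functions: E (I in E major, V in A minor).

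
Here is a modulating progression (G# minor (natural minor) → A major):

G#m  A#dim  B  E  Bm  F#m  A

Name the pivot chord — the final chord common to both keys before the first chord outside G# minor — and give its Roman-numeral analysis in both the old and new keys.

Chords diatonic to G# minor: G#m, A#dim, B, C#m, D#m, E, F#.
Reading the progression, the first chord not in that set is Bm, so the modulation leaves G# minor there.
The chord immediately before Bm is E, which is diatonic to both keys: VI in G# minor and V in A major.

E — VI in G# minor, V in A major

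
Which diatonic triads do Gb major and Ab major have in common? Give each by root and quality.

Triads in Gb major: Gb major (I), Ab minor (ii), Bb minor (iii), Cb major (IV), Db major (V), Eb minor (vi), F diminished (vii°).
Triads in Ab major: Ab major (I), Bb minor (ii), C minor (iii), Db major (IV), Eb major (V), F minor (vi), G diminished (vii°).
Shared triads with their functions: Bb minor (iii in Gb major, ii in Ab major); Db major (V in Gb major, IV in Ab major).

Bbm, Db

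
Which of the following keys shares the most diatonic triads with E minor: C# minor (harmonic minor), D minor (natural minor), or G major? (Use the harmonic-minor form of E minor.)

Triads of E minor (harmonic minor): Em (i), F#dim (ii°), Gaug (III+), Am (iv), B (V), C (VI), D#dim (vii°).
C# minor (harmonic minor) shares 1: D#dim.
D minor (natural minor) shares 2: Am, C.
G major shares 4: Em, F#dim, Am, C.
The most common triads (4) are shared with G major.

G major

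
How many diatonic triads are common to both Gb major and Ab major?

2

Diatonic triads of Gb major: Gb (I), Abm (ii), Bbm (iii), Cb (IV), Db (V), Ebm (vi), Fdim (vii°).
Diatonic triads of Ab major: Ab (I), Bbm (ii), Cm (iii), Db (IV), Eb (V), Fm (vi), Gdim (vii°).
Matching root and quality in both lists: Bbm, Db.
That gives 2 common triads.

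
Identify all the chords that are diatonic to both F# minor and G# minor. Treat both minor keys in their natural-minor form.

Triads in F# minor (natural minor): F#m (i), G#dim (ii°), A (III), Bm (iv), C#m (v), D (VI), E (VII).
Triads in G# minor (natural minor): G#m (i), A#dim (ii°), B (III), C#m (iv), D#m (v), E (VI), F# (VII).
Shared triads with their functions: C#m (v in F# minor, iv in G# minor); E (VII in F# minor, VI in G# minor).

C#m, E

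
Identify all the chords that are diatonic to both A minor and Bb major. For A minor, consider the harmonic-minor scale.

Triads in A minor (harmonic minor): Am (i), Bdim (ii°), Caug (III+), Dm (iv), E (V), F (VI), G#dim (vii°).
Triads in Bb major: Bb (I), Cm (ii), Dm (iii), Eb (IV), F (V), Gm (vi), Adim (vii°).
Shared triads with their functions: Dm (iv in A minor, iii in Bb major); F (VI in A minor, V in Bb major).

Dm, F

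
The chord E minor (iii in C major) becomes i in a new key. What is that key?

E minor

The numeral i denotes a minor triad on scale degree 1. With E on degree 1, the tonic of the new key is E.
Degree 1 carries a minor triad in minor keys, so the destination is E minor.
Check: the diatonic triads of E minor (natural minor) are Em (i), F#dim (ii°), G (III), Am (iv), Bm (v), C (VI), D (VII) — E minor is indeed i.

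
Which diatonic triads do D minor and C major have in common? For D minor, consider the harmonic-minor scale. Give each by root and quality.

Dm

Triads in D minor (harmonic minor): Dm (i), Edim (ii°), Faug (III+), Gm (iv), A (V), Bb (VI), C#dim (vii°).
Triads in C major: C (I), Dm (ii), Em (iii), F (IV), G (V), Am (vi), Bdim (vii°).
Shared triads with their functions: Dm (i in D minor, ii in C major).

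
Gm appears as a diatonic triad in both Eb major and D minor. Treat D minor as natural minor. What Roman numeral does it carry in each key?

The scale of Eb major is Eb F G Ab Bb C D; G is degree 3, and the triad built there (G-Bb-D) is minor, so it is iii.
The scale of D minor (natural minor) is D E F G A Bb C; G is degree 4, and the triad built there (G-Bb-D) is minor, so it is iv.

iii in Eb major; iv in D minor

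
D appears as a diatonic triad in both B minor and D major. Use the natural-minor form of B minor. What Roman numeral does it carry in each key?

III in B minor; I in D major

The scale of B minor (natural minor) is B C# D E F# G A; D is degree 3, and the triad built there (D-F#-A) is major, so it is III.
The scale of D major is D E F# G A B C#; D is degree 1, and the triad built there (D-F#-A) is major, so it is I.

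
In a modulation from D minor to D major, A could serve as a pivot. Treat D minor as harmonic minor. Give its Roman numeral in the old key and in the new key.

The scale of D minor (harmonic minor) is D E F G A B♭ C♯; A is degree 5, and the triad built there (A-C♯-E) is major, so it is V.
The scale of D major is D E F♯ G A B C♯; A is degree 5, and the triad built there (A-C♯-E) is major, so it is V.

V in D minor; V in D major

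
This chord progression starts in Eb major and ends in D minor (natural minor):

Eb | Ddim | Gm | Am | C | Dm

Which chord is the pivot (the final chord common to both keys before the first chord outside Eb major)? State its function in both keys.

Gm — iii in Eb major, iv in D minor

Chords diatonic to Eb major: Eb, Fm, Gm, Ab, Bb, Cm, Ddim.
Reading the progression, the first chord not in that set is Am, so the modulation leaves Eb major there.
The chord immediately before Am is Gm, which is diatonic to both keys: iii in Eb major and iv in D minor.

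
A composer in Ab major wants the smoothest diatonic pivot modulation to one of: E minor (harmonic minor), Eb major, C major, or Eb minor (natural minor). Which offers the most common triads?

Triads of Ab major: Ab (I), Bbm (ii), Cm (iii), Db (IV), Eb (V), Fm (vi), Gdim (vii°).
E minor (harmonic minor) shares 0: none.
Eb major shares 4: Ab, Cm, Eb, Fm.
C major shares 0: none.
Eb minor (natural minor) shares 2: Bbm, Db.
The most common triads (4) are shared with Eb major.

Eb major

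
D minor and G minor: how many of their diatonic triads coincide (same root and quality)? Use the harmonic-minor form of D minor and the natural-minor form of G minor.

Diatonic triads of D minor (harmonic minor): D minor (i), E diminished (ii°), F augmented (III+), G minor (iv), A major (V), Bb major (VI), C# diminished (vii°).
Diatonic triads of G minor (natural minor): G minor (i), A diminished (ii°), Bb major (III), C minor (iv), D minor (v), Eb major (VI), F major (VII).
Matching root and quality in both lists: D minor, G minor, Bb major.
That gives 3 common triads.

3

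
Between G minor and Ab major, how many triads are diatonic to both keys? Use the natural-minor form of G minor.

2

Diatonic triads of G minor (natural minor): Gm (i), Adim (ii°), Bb (III), Cm (iv), Dm (v), Eb (VI), F (VII).
Diatonic triads of Ab major: Ab (I), Bbm (ii), Cm (iii), Db (IV), Eb (V), Fm (vi), Gdim (vii°).
Matching root and quality in both lists: Cm, Eb.
That gives 2 common triads.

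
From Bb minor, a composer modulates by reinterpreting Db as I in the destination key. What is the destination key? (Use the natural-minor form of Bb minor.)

The numeral I denotes a major triad on scale degree 1. With Db on degree 1, the tonic of the new key is Db.
Degree 1 carries a major triad in major keys, so the destination is Db major.
Check: the diatonic triads of Db major are Db (I), Ebm (ii), Fm (iii), Gb (IV), Ab (V), Bbm (vi), Cdim (vii°) — Db is indeed I.

Db major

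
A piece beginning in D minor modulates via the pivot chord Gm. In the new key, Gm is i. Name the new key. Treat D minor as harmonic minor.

G minor

The numeral i denotes a minor triad on scale degree 1. With G on degree 1, the tonic of the new key is G.
Degree 1 carries a minor triad in minor keys, so the destination is G minor.
Check: the diatonic triads of G minor (natural minor) are Gm (i), Adim (ii°), B♭ (III), Cm (iv), Dm (v), E♭ (VI), F (VII) — Gm is indeed i.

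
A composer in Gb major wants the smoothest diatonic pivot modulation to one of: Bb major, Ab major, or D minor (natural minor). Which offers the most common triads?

Ab major

Triads of Gb major: Gb (I), Abm (ii), Bbm (iii), Cb (IV), Db (V), Ebm (vi), Fdim (vii°).
Bb major shares 0: none.
Ab major shares 2: Bbm, Db.
D minor (natural minor) shares 0: none.
The most common triads (2) are shared with Ab major.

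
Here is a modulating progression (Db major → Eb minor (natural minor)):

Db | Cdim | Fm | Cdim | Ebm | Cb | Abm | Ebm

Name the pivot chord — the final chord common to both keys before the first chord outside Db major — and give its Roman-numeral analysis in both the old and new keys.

Ebm — ii in Db major, i in Eb minor

Chords diatonic to Db major: Db, Ebm, Fm, Gb, Ab, Bbm, Cdim.
Reading the progression, the first chord not in that set is Cb, so the modulation leaves Db major there.
The chord immediately before Cb is Ebm, which is diatonic to both keys: ii in Db major and i in Eb minor.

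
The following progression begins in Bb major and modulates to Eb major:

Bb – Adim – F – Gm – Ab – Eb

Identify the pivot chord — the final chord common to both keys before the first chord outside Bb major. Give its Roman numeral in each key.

Gm — vi in Bb major, iii in Eb major

Chords diatonic to Bb major: Bb, Cm, Dm, Eb, F, Gm, Adim.
Reading the progression, the first chord not in that set is Ab, so the modulation leaves Bb major there.
The chord immediately before Ab is Gm, which is diatonic to both keys: vi in Bb major and iii in Eb major.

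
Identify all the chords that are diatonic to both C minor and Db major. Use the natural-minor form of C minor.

Fm, Ab

Triads in C minor (natural minor): Cm (i), Ddim (ii°), Eb (III), Fm (iv), Gm (v), Ab (VI), Bb (VII).
Triads in Db major: Db (I), Ebm (ii), Fm (iii), Gb (IV), Ab (V), Bbm (vi), Cdim (vii°).
Shared triads with their functions: Fm (iv in C minor, iii in Db major); Ab (VI in C minor, V in Db major).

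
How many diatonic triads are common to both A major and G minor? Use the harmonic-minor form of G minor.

Diatonic triads of A major: A (I), Bm (ii), C#m (iii), D (IV), E (V), F#m (vi), G#dim (vii°).
Diatonic triads of G minor (harmonic minor): Gm (i), Adim (ii°), Bbaug (III+), Cm (iv), D (V), Eb (VI), F#dim (vii°).
Matching root and quality in both lists: D.
That gives 1 common triad.

1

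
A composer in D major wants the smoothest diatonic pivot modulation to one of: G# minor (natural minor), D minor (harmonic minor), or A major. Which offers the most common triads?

Triads of D major: D (I), Em (ii), F#m (iii), G (IV), A (V), Bm (vi), C#dim (vii°).
G# minor (natural minor) shares 0: none.
D minor (harmonic minor) shares 2: A, C#dim.
A major shares 4: D, F#m, A, Bm.
The most common triads (4) are shared with A major.

A major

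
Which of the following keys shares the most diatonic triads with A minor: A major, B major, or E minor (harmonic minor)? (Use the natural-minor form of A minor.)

E minor

Triads of A minor (natural minor): Am (i), Bdim (ii°), C (III), Dm (iv), Em (v), F (VI), G (VII).
A major shares 0: none.
B major shares 0: none.
E minor (harmonic minor) shares 3: Am, C, Em.
The most common triads (3) are shared with E minor.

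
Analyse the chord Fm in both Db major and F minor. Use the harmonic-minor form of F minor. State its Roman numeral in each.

The scale of Db major is Db Eb F Gb Ab Bb C; F is degree 3, and the triad built there (F-Ab-C) is minor, so it is iii.
The scale of F minor (harmonic minor) is F G Ab Bb C Db E; F is degree 1, and the triad built there (F-Ab-C) is minor, so it is i.

iii in Db major; i in F minor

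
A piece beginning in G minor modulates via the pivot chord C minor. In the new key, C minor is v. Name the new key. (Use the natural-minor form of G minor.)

The numeral v denotes a minor triad on scale degree 5. With C on degree 5, the tonic of the new key is F.
Degree 5 carries a minor triad in natural-minor keys, so the destination is F minor.
Check: the diatonic triads of F minor (natural minor) are Fm (i), Gdim (ii°), Ab (III), Bbm (iv), Cm (v), Db (VI), Eb (VII) — C minor is indeed v.

F minor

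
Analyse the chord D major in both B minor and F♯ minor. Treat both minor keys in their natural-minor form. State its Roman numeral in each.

The scale of B minor (natural minor) is B C♯ D E F♯ G A; D is degree 3, and the triad built there (D-F♯-A) is major, so it is III.
The scale of F♯ minor (natural minor) is F♯ G♯ A B C♯ D E; D is degree 6, and the triad built there (D-F♯-A) is major, so it is VI.

III in B minor; VI in F♯ minor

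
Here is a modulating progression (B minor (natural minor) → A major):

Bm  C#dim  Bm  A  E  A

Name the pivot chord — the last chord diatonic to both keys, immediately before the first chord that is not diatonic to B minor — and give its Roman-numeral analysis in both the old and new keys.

A — VII in B minor, I in A major

Chords diatonic to B minor: Bm, C#dim, D, Em, F#m, G, A.
Reading the progression, the first chord not in that set is E, so the modulation leaves B minor there.
The chord immediately before E is A, which is diatonic to both keys: VII in B minor and I in A major.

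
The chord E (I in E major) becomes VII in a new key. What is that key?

F♯ minor

The numeral VII denotes a major triad on scale degree 7. With E on degree 7, the tonic of the new key is F♯.
Degree 7 carries a major triad in natural-minor keys, so the destination is F♯ minor.
Check: the diatonic triads of F♯ minor (natural minor) are F♯m (i), G♯dim (ii°), A (III), Bm (iv), C♯m (v), D (VI), E (VII) — E is indeed VII.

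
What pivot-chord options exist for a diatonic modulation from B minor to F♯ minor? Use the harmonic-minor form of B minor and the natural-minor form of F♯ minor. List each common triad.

Triads in B minor (harmonic minor): Bm (i), C♯dim (ii°), Daug (III+), Em (iv), F♯ (V), G (VI), A♯dim (vii°).
Triads in F♯ minor (natural minor): F♯m (i), G♯dim (ii°), A (III), Bm (iv), C♯m (v), D (VI), E (VII).
Shared triads with their functions: Bm (i in B minor, iv in F♯ minor).

Bm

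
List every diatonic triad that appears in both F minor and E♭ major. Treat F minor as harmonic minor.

Fm

Triads in F minor (harmonic minor): F minor (i), G diminished (ii°), A♭ augmented (III+), B♭ minor (iv), C major (V), D♭ major (VI), E diminished (vii°).
Triads in E♭ major: E♭ major (I), F minor (ii), G minor (iii), A♭ major (IV), B♭ major (V), C minor (vi), D diminished (vii°).
Shared triads with their functions: F minor (i in F minor, ii in E♭ major).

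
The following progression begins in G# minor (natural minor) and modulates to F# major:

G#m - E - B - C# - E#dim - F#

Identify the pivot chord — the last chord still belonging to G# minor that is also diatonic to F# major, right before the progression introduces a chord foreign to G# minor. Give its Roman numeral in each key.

Chords diatonic to G# minor: G#m, A#dim, B, C#m, D#m, E, F#.
Reading the progression, the first chord not in that set is C#, so the modulation leaves G# minor there.
The chord immediately before C# is B, which is diatonic to both keys: III in G# minor and IV in F# major.

B — III in G# minor, IV in F# major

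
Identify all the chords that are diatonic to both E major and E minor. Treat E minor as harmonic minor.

B, D#dim

Triads in E major: E major (I), F# minor (ii), G# minor (iii), A major (IV), B major (V), C# minor (vi), D# diminished (vii°).
Triads in E minor (harmonic minor): E minor (i), F# diminished (ii°), G augmented (III+), A minor (iv), B major (V), C major (VI), D# diminished (vii°).
Shared triads with their functions: B major (V in E major, V in E minor); D# diminished (vii° in E major, vii° in E minor).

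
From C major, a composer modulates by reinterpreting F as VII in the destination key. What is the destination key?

G minor

The numeral VII denotes a major triad on scale degree 7. With F on degree 7, the tonic of the new key is G.
Degree 7 carries a major triad in natural-minor keys, so the destination is G minor.
Check: the diatonic triads of G minor (natural minor) are Gm (i), Adim (ii°), Bb (III), Cm (iv), Dm (v), Eb (VI), F (VII) — F is indeed VII.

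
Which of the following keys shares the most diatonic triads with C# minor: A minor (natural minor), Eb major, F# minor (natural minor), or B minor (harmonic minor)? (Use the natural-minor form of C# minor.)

F# minor

Triads of C# minor (natural minor): C#m (i), D#dim (ii°), E (III), F#m (iv), G#m (v), A (VI), B (VII).
A minor (natural minor) shares 0: none.
Eb major shares 0: none.
F# minor (natural minor) shares 4: C#m, E, F#m, A.
B minor (harmonic minor) shares 0: none.
The most common triads (4) are shared with F# minor.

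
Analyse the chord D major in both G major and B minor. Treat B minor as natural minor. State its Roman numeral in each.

V in G major; III in B minor

The scale of G major is G A B C D E F♯; D is degree 5, and the triad built there (D-F♯-A) is major, so it is V.
The scale of B minor (natural minor) is B C♯ D E F♯ G A; D is degree 3, and the triad built there (D-F♯-A) is major, so it is III.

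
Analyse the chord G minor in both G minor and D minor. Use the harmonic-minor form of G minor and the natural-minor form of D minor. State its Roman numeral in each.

The scale of G minor (harmonic minor) is G A Bb C D Eb F#; G is degree 1, and the triad built there (G-Bb-D) is minor, so it is i.
The scale of D minor (natural minor) is D E F G A Bb C; G is degree 4, and the triad built there (G-Bb-D) is minor, so it is iv.

i in G minor; iv in D minor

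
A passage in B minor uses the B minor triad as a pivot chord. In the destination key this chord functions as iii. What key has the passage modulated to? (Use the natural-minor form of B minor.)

G major

The numeral iii denotes a minor triad on scale degree 3. With B on degree 3, the tonic of the new key is G.
Degree 3 carries a minor triad in major keys, so the destination is G major.
Check: the diatonic triads of G major are G (I), Am (ii), Bm (iii), C (IV), D (V), Em (vi), F#dim (vii°) — B minor is indeed iii.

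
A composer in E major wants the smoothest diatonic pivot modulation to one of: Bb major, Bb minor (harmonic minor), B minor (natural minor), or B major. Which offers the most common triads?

B major

Triads of E major: E (I), F#m (ii), G#m (iii), A (IV), B (V), C#m (vi), D#dim (vii°).
Bb major shares 0: none.
Bb minor (harmonic minor) shares 0: none.
B minor (natural minor) shares 2: F#m, A.
B major shares 4: E, G#m, B, C#m.
The most common triads (4) are shared with B major.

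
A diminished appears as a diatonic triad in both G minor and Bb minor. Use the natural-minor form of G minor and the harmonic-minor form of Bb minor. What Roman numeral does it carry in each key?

ii° in G minor; vii° in Bb minor

The scale of G minor (natural minor) is G A Bb C D Eb F; A is degree 2, and the triad built there (A-C-Eb) is diminished, so it is ii°.
The scale of Bb minor (harmonic minor) is Bb C Db Eb F Gb A; A is degree 7, and the triad built there (A-C-Eb) is diminished, so it is vii°.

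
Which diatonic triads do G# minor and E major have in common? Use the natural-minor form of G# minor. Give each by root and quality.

G#m, B, C#m, E

Triads in G# minor (natural minor): G#m (i), A#dim (ii°), B (III), C#m (iv), D#m (v), E (VI), F# (VII).
Triads in E major: E (I), F#m (ii), G#m (iii), A (IV), B (V), C#m (vi), D#dim (vii°).
Shared triads with their functions: G#m (i in G# minor, iii in E major); B (III in G# minor, V in E major); C#m (iv in G# minor, vi in E major); E (VI in G# minor, I in E major).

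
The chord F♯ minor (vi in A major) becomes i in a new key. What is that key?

F♯ minor

The numeral i denotes a minor triad on scale degree 1. With F♯ on degree 1, the tonic of the new key is F♯.
Degree 1 carries a minor triad in minor keys, so the destination is F♯ minor.
Check: the diatonic triads of F♯ minor (natural minor) are F♯m (i), G♯dim (ii°), A (III), Bm (iv), C♯m (v), D (VI), E (VII) — F♯ minor is indeed i.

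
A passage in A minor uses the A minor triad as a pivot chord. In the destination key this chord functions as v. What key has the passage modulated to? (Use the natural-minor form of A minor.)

The numeral v denotes a minor triad on scale degree 5. With A on degree 5, the tonic of the new key is D.
Degree 5 carries a minor triad in natural-minor keys, so the destination is D minor.
Check: the diatonic triads of D minor (natural minor) are Dm (i), Edim (ii°), F (III), Gm (iv), Am (v), Bb (VI), C (VII) — A minor is indeed v.

D minor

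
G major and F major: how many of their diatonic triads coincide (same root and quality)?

Diatonic triads of G major: G (I), Am (ii), Bm (iii), C (IV), D (V), Em (vi), F#dim (vii°).
Diatonic triads of F major: F (I), Gm (ii), Am (iii), Bb (IV), C (V), Dm (vi), Edim (vii°).
Matching root and quality in both lists: Am, C.
That gives 2 common triads.

2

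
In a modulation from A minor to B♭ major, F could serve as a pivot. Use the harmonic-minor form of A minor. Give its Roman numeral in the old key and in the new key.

The scale of A minor (harmonic minor) is A B C D E F G♯; F is degree 6, and the triad built there (F-A-C) is major, so it is VI.
The scale of B♭ major is B♭ C D E♭ F G A; F is degree 5, and the triad built there (F-A-C) is major, so it is V.

VI in A minor; V in B♭ major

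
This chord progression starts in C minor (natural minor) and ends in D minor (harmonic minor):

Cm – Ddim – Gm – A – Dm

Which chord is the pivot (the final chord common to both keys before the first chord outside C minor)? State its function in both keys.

Chords diatonic to C minor: Cm, Ddim, Eb, Fm, Gm, Ab, Bb.
Reading the progression, the first chord not in that set is A, so the modulation leaves C minor there.
The chord immediately before A is Gm, which is diatonic to both keys: v in C minor and iv in D minor.

Gm — v in C minor, iv in D minor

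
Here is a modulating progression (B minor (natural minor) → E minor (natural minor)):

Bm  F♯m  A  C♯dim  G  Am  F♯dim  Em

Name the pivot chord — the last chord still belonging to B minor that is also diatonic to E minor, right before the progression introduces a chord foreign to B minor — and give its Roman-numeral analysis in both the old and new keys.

G — VI in B minor, III in E minor

Chords diatonic to B minor: Bm, C♯dim, D, Em, F♯m, G, A.
Reading the progression, the first chord not in that set is Am, so the modulation leaves B minor there.
The chord immediately before Am is G, which is diatonic to both keys: VI in B minor and III in E minor.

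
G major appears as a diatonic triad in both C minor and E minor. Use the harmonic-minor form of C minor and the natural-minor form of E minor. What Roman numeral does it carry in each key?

The scale of C minor (harmonic minor) is C D E♭ F G A♭ B; G is degree 5, and the triad built there (G-B-D) is major, so it is V.
The scale of E minor (natural minor) is E F♯ G A B C D; G is degree 3, and the triad built there (G-B-D) is major, so it is III.

V in C minor; III in E minor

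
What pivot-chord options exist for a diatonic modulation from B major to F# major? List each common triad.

Triads in B major: B (I), C#m (ii), D#m (iii), E (IV), F# (V), G#m (vi), A#dim (vii°).
Triads in F# major: F# (I), G#m (ii), A#m (iii), B (IV), C# (V), D#m (vi), E#dim (vii°).
Shared triads with their functions: B (I in B major, IV in F# major); D#m (iii in B major, vi in F# major); F# (V in B major, I in F# major); G#m (vi in B major, ii in F# major).

B, D#m, F#, G#m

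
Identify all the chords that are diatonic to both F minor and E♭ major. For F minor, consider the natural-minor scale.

Triads in F minor (natural minor): Fm (i), Gdim (ii°), A♭ (III), B♭m (iv), Cm (v), D♭ (VI), E♭ (VII).
Triads in E♭ major: E♭ (I), Fm (ii), Gm (iii), A♭ (IV), B♭ (V), Cm (vi), Ddim (vii°).
Shared triads with their functions: Fm (i in F minor, ii in E♭ major); A♭ (III in F minor, IV in E♭ major); Cm (v in F minor, vi in E♭ major); E♭ (VII in F minor, I in E♭ major).

Fm, A♭, Cm, E♭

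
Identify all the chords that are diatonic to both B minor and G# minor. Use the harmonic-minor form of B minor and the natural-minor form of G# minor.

F#, A#dim

Triads in B minor (harmonic minor): B minor (i), C# diminished (ii°), D augmented (III+), E minor (iv), F# major (V), G major (VI), A# diminished (vii°).
Triads in G# minor (natural minor): G# minor (i), A# diminished (ii°), B major (III), C# minor (iv), D# minor (v), E major (VI), F# major (VII).
Shared triads with their functions: F# major (V in B minor, VII in G# minor); A# diminished (vii° in B minor, ii° in G# minor).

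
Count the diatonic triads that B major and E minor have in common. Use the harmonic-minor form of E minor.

1

Diatonic triads of B major: B major (I), C# minor (ii), D# minor (iii), E major (IV), F# major (V), G# minor (vi), A# diminished (vii°).
Diatonic triads of E minor (harmonic minor): E minor (i), F# diminished (ii°), G augmented (III+), A minor (iv), B major (V), C major (VI), D# diminished (vii°).
Matching root and quality in both lists: B major.
That gives 1 common triad.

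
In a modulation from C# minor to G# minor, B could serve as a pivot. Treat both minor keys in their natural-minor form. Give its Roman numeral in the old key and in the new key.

The scale of C# minor (natural minor) is C# D# E F# G# A B; B is degree 7, and the triad built there (B-D#-F#) is major, so it is VII.
The scale of G# minor (natural minor) is G# A# B C# D# E F#; B is degree 3, and the triad built there (B-D#-F#) is major, so it is III.

VII in C# minor; III in G# minor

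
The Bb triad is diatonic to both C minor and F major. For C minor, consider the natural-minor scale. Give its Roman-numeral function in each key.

VII in C minor; IV in F major

The scale of C minor (natural minor) is C D Eb F G Ab Bb; Bb is degree 7, and the triad built there (Bb-D-F) is major, so it is VII.
The scale of F major is F G A Bb C D E; Bb is degree 4, and the triad built there (Bb-D-F) is major, so it is IV.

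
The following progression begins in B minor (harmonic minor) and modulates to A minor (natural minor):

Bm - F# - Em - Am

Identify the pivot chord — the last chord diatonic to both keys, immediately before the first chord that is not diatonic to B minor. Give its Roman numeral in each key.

Chords diatonic to B minor: Bm, C#dim, Daug, Em, F#, G, A#dim.
Reading the progression, the first chord not in that set is Am, so the modulation leaves B minor there.
The chord immediately before Am is Em, which is diatonic to both keys: iv in B minor and v in A minor.

Em — iv in B minor, v in A minor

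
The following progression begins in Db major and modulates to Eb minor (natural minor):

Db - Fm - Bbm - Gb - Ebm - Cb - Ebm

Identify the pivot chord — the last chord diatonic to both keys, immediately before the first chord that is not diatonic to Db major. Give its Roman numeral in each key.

Chords diatonic to Db major: Db, Ebm, Fm, Gb, Ab, Bbm, Cdim.
Reading the progression, the first chord not in that set is Cb, so the modulation leaves Db major there.
The chord immediately before Cb is Ebm, which is diatonic to both keys: ii in Db major and i in Eb minor.

Ebm — ii in Db major, i in Eb minor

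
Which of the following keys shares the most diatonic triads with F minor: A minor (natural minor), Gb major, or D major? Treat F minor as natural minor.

Triads of F minor (natural minor): Fm (i), Gdim (ii°), Ab (III), Bbm (iv), Cm (v), Db (VI), Eb (VII).
A minor (natural minor) shares 0: none.
Gb major shares 2: Bbm, Db.
D major shares 0: none.
The most common triads (2) are shared with Gb major.

Gb major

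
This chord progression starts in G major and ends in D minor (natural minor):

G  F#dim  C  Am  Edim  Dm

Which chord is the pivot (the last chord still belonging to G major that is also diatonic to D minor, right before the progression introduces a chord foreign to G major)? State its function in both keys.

Chords diatonic to G major: G, Am, Bm, C, D, Em, F#dim.
Reading the progression, the first chord not in that set is Edim, so the modulation leaves G major there.
The chord immediately before Edim is Am, which is diatonic to both keys: ii in G major and v in D minor.

Am — ii in G major, v in D minor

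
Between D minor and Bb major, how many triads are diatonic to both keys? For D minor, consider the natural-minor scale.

Diatonic triads of D minor (natural minor): Dm (i), Edim (ii°), F (III), Gm (iv), Am (v), Bb (VI), C (VII).
Diatonic triads of Bb major: Bb (I), Cm (ii), Dm (iii), Eb (IV), F (V), Gm (vi), Adim (vii°).
Matching root and quality in both lists: Dm, F, Gm, Bb.
That gives 4 common triads.

4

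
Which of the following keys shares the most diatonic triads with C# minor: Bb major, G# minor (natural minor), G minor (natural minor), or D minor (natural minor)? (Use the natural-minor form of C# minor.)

G# minor

Triads of C# minor (natural minor): C# minor (i), D# diminished (ii°), E major (III), F# minor (iv), G# minor (v), A major (VI), B major (VII).
Bb major shares 0: none.
G# minor (natural minor) shares 4: C#m, E, G#m, B.
G minor (natural minor) shares 0: none.
D minor (natural minor) shares 0: none.
The most common triads (4) are shared with G# minor.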